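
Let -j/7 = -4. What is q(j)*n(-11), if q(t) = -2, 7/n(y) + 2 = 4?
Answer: -7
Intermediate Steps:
j = 28 (j = -7*(-4) = 28)
n(y) = 7/2 (n(y) = 7/(-2 + 4) = 7/2)
q(j)*n(-11) = -2*7/2 = -7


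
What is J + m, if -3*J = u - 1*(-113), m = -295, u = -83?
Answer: -305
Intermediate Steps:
J = -10 (J = -(-83 - 1*(-113))/3 = -(-83 + 113)/3 = -1/3*30 = -10)
J + m = -10 - 295 = -305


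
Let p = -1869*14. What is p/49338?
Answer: -4361/8223 ≈ -0.53034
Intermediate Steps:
p = -26166 (p = -1*26166 = -26166)
p/49338 = -26166/49338 = -26166*1/49338 = -4361/8223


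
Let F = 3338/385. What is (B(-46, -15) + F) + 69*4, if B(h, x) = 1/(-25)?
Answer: 547913/1925 ≈ 284.63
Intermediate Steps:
B(h, x) = -1/25
F = 3338/385 (F = 3338*(1/385) = 3338/385 ≈ 8.6701)
(B(-46, -15) + F) + 69*4 = (-1/25 + 3338/385) + 69*4 = 16613/1925 + 276 = 547913/1925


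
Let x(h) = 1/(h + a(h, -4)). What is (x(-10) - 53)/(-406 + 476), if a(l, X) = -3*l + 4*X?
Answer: -211/280 ≈ -0.75357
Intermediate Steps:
x(h) = 1/(-16 - 2*h) (x(h) = 1/(h + (-3*h + 4*(-4))) = 1/(h + (-3*h - 16)) = 1/(h + (-16 - 3*h)) = 1/(-16 - 2*h))
(x(-10) - 53)/(-406 + 476) = (-1/(16 + 2*(-10)) - 53)/(-406 + 476) = (-1/(16 - 20) - 53)/70 = (-1/(-4) - 53)*(1/70) = (-1*(-¼) - 53)*(1/70) = (¼ - 53)*(1/70) = -211/4*1/70 = -211/280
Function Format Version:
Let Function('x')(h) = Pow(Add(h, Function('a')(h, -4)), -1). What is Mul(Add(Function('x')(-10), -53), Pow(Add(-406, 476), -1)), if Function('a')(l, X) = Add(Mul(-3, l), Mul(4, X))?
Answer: Rational(-211, 280) ≈ -0.75357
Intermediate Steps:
Function('x')(h) = Pow(Add(-16, Mul(-2, h)), -1) (Function('x')(h) = Pow(Add(h, Add(Mul(-3, h), Mul(4, -4))), -1) = Pow(Add(h, Add(Mul(-3, h), -16)), -1) = Pow(Add(h, Add(-16, Mul(-3, h))), -1) = Pow(Add(-16, Mul(-2, h)), -1))
Mul(Add(Function('x')(-10), -53), Pow(Add(-406, 476), -1)) = Mul(Add(Mul(-1, Pow(Add(16, Mul(2, -10)), -1)), -53), Pow(Add(-406, 476), -1)) = Mul(Add(Mul(-1, Pow(Add(16, -20), -1)), -53), Pow(70, -1)) = Mul(Add(Mul(-1, Pow(-4, -1)), -53), Rational(1, 70)) = Mul(Add(Mul(-1, Rational(-1, 4)), -53), Rational(1, 70)) = Mul(Add(Rational(1, 4), -53), Rational(1, 70)) = Mul(Rational(-211, 4), Rational(1, 70)) = Rational(-211, 280)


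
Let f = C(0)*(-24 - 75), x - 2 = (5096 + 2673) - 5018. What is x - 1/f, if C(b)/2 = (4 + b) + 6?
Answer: 5450941/1980 ≈ 2753.0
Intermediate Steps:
C(b) = 20 + 2*b (C(b) = 2*((4 + b) + 6) = 2*(10 + b) = 20 + 2*b)
x = 2753 (x = 2 + ((5096 + 2673) - 5018) = 2 + (7769 - 5018) = 2 + 2751 = 2753)
f = -1980 (f = (20 + 2*0)*(-24 - 75) = (20 + 0)*(-99) = 20*(-99) = -1980)
x - 1/f = 2753 - 1/(-1980) = 2753 - 1*(-1/1980) = 2753 + 1/1980 = 5450941/1980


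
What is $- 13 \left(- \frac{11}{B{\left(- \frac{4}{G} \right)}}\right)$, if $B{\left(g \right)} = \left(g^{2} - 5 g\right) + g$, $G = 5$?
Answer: $\frac{3575}{96} \approx 37.24$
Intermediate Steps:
$B{\left(g \right)} = g^{2} - 4 g$
$- 13 \left(- \frac{11}{B{\left(- \frac{4}{G} \right)}}\right) = - 13 \left(- \frac{11}{- \frac{4}{5} \left(-4 - \frac{4}{5}\right)}\right) = - 13 \left(- \frac{11}{\left(-4\right) \frac{1}{5} \left(-4 - \frac{4}{5}\right)}\right) = - 13 \left(- \frac{11}{\left(- \frac{4}{5}\right) \left(-4 - \frac{4}{5}\right)}\right) = - 13 \left(- \frac{11}{\left(- \frac{4}{5}\right) \left(- \frac{24}{5}\right)}\right) = - 13 \left(- \frac{11}{\frac{96}{25}}\right) = - 13 \left(\left(-11\right) \frac{25}{96}\right) = \left(-13\right) \left(- \frac{275}{96}\right) = \frac{3575}{96}$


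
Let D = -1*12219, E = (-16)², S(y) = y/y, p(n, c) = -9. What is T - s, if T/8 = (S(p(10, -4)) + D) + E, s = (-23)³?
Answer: -83529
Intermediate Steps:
S(y) = 1
E = 256
D = -12219
s = -12167
T = -95696 (T = 8*((1 - 12219) + 256) = 8*(-12218 + 256) = 8*(-11962) = -95696)
T - s = -95696 - 1*(-12167) = -95696 + 12167 = -83529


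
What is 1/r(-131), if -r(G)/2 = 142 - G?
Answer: -1/546 ≈ -0.0018315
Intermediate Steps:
r(G) = -284 + 2*G (r(G) = -2*(142 - G) = -284 + 2*G)
1/r(-131) = 1/(-284 + 2*(-131)) = 1/(-284 - 262) = 1/(-546) = -1/546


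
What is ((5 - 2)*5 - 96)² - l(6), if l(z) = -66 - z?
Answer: 6633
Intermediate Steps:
((5 - 2)*5 - 96)² - l(6) = ((5 - 2)*5 - 96)² - (-66 - 1*6) = (3*5 - 96)² - (-66 - 6) = (15 - 96)² - 1*(-72) = (-81)² + 72 = 6561 + 72 = 6633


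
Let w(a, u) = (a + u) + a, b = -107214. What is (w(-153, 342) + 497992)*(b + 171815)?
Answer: 32173106828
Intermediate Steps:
w(a, u) = u + 2*a
(w(-153, 342) + 497992)*(b + 171815) = ((342 + 2*(-153)) + 497992)*(-107214 + 171815) = ((342 - 306) + 497992)*64601 = (36 + 497992)*64601 = 498028*64601 = 32173106828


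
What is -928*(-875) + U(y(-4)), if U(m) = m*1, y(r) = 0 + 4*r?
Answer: 811984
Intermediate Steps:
y(r) = 4*r
U(m) = m
-928*(-875) + U(y(-4)) = -928*(-875) + 4*(-4) = 812000 - 16 = 811984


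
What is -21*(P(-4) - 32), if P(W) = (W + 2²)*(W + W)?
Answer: 672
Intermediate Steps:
P(W) = 2*W*(4 + W) (P(W) = (W + 4)*(2*W) = (4 + W)*(2*W) = 2*W*(4 + W))
-21*(P(-4) - 32) = -21*(2*(-4)*(4 - 4) - 32) = -21*(2*(-4)*0 - 32) = -21*(0 - 32) = -21*(-32) = 672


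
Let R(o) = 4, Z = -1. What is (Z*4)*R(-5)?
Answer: -16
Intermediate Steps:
(Z*4)*R(-5) = -1*4*4 = -4*4 = -16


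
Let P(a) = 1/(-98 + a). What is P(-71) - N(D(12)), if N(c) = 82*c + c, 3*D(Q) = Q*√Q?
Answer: -1/169 - 664*√3 ≈ -1150.1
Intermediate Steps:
D(Q) = Q^(3/2)/3 (D(Q) = (Q*√Q)/3 = Q^(3/2)/3)
N(c) = 83*c
P(-71) - N(D(12)) = 1/(-98 - 71) - 83*12^(3/2)/3 = 1/(-169) - 83*(24*√3)/3 = -1/169 - 83*8*√3 = -1/169 - 664*√3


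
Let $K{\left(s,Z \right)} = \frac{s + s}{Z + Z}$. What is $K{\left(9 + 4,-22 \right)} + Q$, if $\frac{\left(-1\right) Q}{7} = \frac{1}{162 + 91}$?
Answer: $- \frac{313}{506} \approx -0.61858$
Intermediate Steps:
$Q = - \frac{7}{253}$ ($Q = - \frac{7}{162 + 91} = - \frac{7}{253} \approx -0.027668$)
$K{\left(s,Z \right)} = \frac{s}{Z}$ ($K{\left(s,Z \right)} = \frac{2 s}{2 Z} = 2 s \frac{1}{2 Z} = \frac{s}{Z}$)
$K{\left(9 + 4,-22 \right)} + Q = \frac{9 + 4}{-22} - \frac{7}{253} = 13 \left(- \frac{1}{22}\right) - \frac{7}{253} = - \frac{13}{22} - \frac{7}{253} = - \frac{313}{506}$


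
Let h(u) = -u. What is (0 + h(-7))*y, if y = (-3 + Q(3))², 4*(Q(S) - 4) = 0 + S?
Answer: 343/16 ≈ 21.438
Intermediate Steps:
Q(S) = 4 + S/4 (Q(S) = 4 + (0 + S)/4 = 4 + S/4)
y = 49/16 (y = (-3 + (4 + (¼)*3))² = (-3 + (4 + ¾))² = (-3 + 19/4)² = (7/4)² = 49/16 ≈ 3.0625)
(0 + h(-7))*y = (0 - 1*(-7))*(49/16) = (0 + 7)*(49/16) = 7*(49/16) = 343/16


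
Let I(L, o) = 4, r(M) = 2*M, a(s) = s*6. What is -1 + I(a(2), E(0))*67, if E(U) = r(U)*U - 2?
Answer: 267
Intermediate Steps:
a(s) = 6*s
E(U) = -2 + 2*U² (E(U) = (2*U)*U - 2 = 2*U² - 2 = -2 + 2*U²)
-1 + I(a(2), E(0))*67 = -1 + 4*67 = -1 + 268 = 267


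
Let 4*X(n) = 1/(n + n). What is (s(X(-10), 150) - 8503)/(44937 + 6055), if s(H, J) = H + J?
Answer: -668241/4079360 ≈ -0.16381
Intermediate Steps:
X(n) = 1/(8*n) (X(n) = 1/(4*(n + n)) = 1/(4*((2*n))) = (1/(2*n))/4 = 1/(8*n))
(s(X(-10), 150) - 8503)/(44937 + 6055) = (((⅛)/(-10) + 150) - 8503)/(44937 + 6055) = (((⅛)*(-⅒) + 150) - 8503)/50992 = ((-1/80 + 150) - 8503)*(1/50992) = (11999/80 - 8503)*(1/50992) = -668241/80*1/50992 = -668241/4079360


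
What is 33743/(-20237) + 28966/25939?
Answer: -289074735/524927543 ≈ -0.55069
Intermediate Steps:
33743/(-20237) + 28966/25939 = 33743*(-1/20237) + 28966*(1/25939) = -33743/20237 + 28966/25939 = -289074735/524927543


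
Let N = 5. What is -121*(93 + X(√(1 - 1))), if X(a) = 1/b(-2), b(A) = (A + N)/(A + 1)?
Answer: -33638/3 ≈ -11213.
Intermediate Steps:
b(A) = (5 + A)/(1 + A) (b(A) = (A + 5)/(A + 1) = (5 + A)/(1 + A))
X(a) = -⅓ (X(a) = 1/((5 - 2)/(1 - 2)) = 1/(3/(-1)) = 1/(-1*3) = 1/(-3) = -⅓)
-121*(93 + X(√(1 - 1))) = -121*(93 - ⅓) = -121*278/3 = -33638/3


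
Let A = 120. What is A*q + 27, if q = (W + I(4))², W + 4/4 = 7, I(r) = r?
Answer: 12027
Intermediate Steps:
W = 6 (W = -1 + 7 = 6)
q = 100 (q = (6 + 4)² = 10² = 100)
A*q + 27 = 120*100 + 27 = 12000 + 27 = 12027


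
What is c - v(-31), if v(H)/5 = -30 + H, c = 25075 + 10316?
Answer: 35696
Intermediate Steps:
c = 35391
v(H) = -150 + 5*H (v(H) = 5*(-30 + H) = -150 + 5*H)
c - v(-31) = 35391 - (-150 + 5*(-31)) = 35391 - (-150 - 155) = 35391 - 1*(-305) = 35391 + 305 = 35696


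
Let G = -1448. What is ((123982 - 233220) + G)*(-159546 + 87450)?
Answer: 7980017856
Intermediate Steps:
((123982 - 233220) + G)*(-159546 + 87450) = ((123982 - 233220) - 1448)*(-159546 + 87450) = (-109238 - 1448)*(-72096) = -110686*(-72096) = 7980017856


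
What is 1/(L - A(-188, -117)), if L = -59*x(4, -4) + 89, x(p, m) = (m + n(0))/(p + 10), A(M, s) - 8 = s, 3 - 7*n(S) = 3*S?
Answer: 98/20879 ≈ 0.0046937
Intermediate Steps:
n(S) = 3/7 - 3*S/7
A(M, s) = 8 + s
x(p, m) = (3/7 + m)/(10 + p) (x(p, m) = (m + (3/7 - 3/7*0))/(p + 10) = (m + (3/7 + 0))/(10 + p) = (m + 3/7)/(10 + p) = (3/7 + m)/(10 + p))
L = 10197/98 (L = -59*(3/7 - 4)/(10 + 4) + 89 = -59*(-25)/(14*7) + 89 = -59*(-25/98) + 89 = 1475/98 + 89 = 10197/98 ≈ 104.05)
1/(L - A(-188, -117)) = 1/(10197/98 - (8 - 117)) = 1/(10197/98 - 1*(-109)) = 1/(10197/98 + 109) = 1/(20879/98) = 98/20879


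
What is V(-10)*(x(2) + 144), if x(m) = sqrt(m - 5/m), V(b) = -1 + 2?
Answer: 144 + I*sqrt(2)/2 ≈ 144.0 + 0.70711*I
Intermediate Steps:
V(b) = 1
V(-10)*(x(2) + 144) = 1*(sqrt(2 - 5/2) + 144) = 1*(sqrt(-1/2) + 144) = 1*(I*sqrt(2)/2 + 144) = 1*(144 + I*sqrt(2)/2) = 144 + I*sqrt(2)/2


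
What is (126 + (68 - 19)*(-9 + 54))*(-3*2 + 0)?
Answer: -13986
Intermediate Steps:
(126 + (68 - 19)*(-9 + 54))*(-3*2 + 0) = (126 + 49*45)*(-6 + 0) = (126 + 2205)*(-6) = 2331*(-6) = -13986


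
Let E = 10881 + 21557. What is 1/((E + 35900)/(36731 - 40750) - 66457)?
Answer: -4019/267159021 ≈ -1.5043e-5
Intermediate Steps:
E = 32438
1/((E + 35900)/(36731 - 40750) - 66457) = 1/((32438 + 35900)/(36731 - 40750) - 66457) = 1/(68338/(-4019) - 66457) = 1/(68338*(-1/4019) - 66457) = 1/(-68338/4019 - 66457) = 1/(-267159021/4019) = -4019/267159021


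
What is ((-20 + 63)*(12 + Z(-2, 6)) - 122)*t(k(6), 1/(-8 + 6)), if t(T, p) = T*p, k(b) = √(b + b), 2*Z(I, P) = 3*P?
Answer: -781*√3 ≈ -1352.7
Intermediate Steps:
Z(I, P) = 3*P/2 (Z(I, P) = (3*P)/2 = 3*P/2)
k(b) = √2*√b (k(b) = √(2*b) = √2*√b)
((-20 + 63)*(12 + Z(-2, 6)) - 122)*t(k(6), 1/(-8 + 6)) = ((-20 + 63)*(12 + (3/2)*6) - 122)*((√2*√6)/(-8 + 6)) = (43*(12 + 9) - 122)*((2*√3)/(-2)) = (43*21 - 122)*((2*√3)*(-½)) = (903 - 122)*(-√3) = 781*(-√3) = -781*√3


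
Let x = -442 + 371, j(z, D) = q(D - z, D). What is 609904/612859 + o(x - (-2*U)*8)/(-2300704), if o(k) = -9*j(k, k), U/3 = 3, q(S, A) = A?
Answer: 1403611220779/1410007152736 ≈ 0.99546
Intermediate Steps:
U = 9 (U = 3*3 = 9)
j(z, D) = D
x = -71
o(k) = -9*k
609904/612859 + o(x - (-2*U)*8)/(-2300704) = 609904/612859 - 9*(-71 - (-2*9)*8)/(-2300704) = 609904*(1/612859) - 9*(-71 - (-18)*8)*(-1/2300704) = 609904/612859 - 9*(-71 - 1*(-144))*(-1/2300704) = 609904/612859 - 9*(-71 + 144)*(-1/2300704) = 609904/612859 - 9*73*(-1/2300704) = 609904/612859 - 657*(-1/2300704) = 609904/612859 + 657/2300704 = 1403611220779/1410007152736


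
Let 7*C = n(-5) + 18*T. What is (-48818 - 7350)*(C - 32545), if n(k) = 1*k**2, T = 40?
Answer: 1822009680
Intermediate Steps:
n(k) = k**2
C = 745/7 (C = ((-5)**2 + 18*40)/7 = (25 + 720)/7 = (1/7)*745 = 745/7 ≈ 106.43)
(-48818 - 7350)*(C - 32545) = (-48818 - 7350)*(745/7 - 32545) = -56168*(-227070/7) = 1822009680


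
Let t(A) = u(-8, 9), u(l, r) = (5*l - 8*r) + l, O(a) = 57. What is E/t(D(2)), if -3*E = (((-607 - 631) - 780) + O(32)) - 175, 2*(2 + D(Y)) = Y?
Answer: -89/15 ≈ -5.9333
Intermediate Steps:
D(Y) = -2 + Y/2
u(l, r) = -8*r + 6*l (u(l, r) = (-8*r + 5*l) + l = -8*r + 6*l)
E = 712 (E = -((((-607 - 631) - 780) + 57) - 175)/3 = -(((-1238 - 780) + 57) - 175)/3 = -((-2018 + 57) - 175)/3 = -(-1961 - 175)/3 = -⅓*(-2136) = 712)
t(A) = -120 (t(A) = -8*9 + 6*(-8) = -72 - 48 = -120)
E/t(D(2)) = 712/(-120) = 712*(-1/120) = -89/15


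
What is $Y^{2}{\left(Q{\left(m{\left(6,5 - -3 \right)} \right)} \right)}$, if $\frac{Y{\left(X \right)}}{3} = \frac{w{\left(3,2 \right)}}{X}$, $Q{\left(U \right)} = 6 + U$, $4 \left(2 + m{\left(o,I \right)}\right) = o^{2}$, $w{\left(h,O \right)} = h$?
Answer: $\frac{81}{169} \approx 0.47929$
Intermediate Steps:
$m{\left(o,I \right)} = -2 + \frac{o^{2}}{4}$
$Y{\left(X \right)} = \frac{9}{X}$ ($Y{\left(X \right)} = 3 \frac{3}{X} = \frac{9}{X}$)
$Y^{2}{\left(Q{\left(m{\left(6,5 - -3 \right)} \right)} \right)} = \left(\frac{9}{6 - \left(2 - \frac{6^{2}}{4}\right)}\right)^{2} = \left(\frac{9}{6 + \left(-2 + \frac{1}{4} \cdot 36\right)}\right)^{2} = \left(\frac{9}{6 + \left(-2 + 9\right)}\right)^{2} = \left(\frac{9}{6 + 7}\right)^{2} = \left(\frac{9}{13}\right)^{2} = \frac{81}{169}$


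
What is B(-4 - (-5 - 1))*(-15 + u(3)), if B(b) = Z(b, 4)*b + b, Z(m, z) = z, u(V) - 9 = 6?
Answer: 0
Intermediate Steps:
u(V) = 15 (u(V) = 9 + 6 = 15)
B(b) = 5*b (B(b) = 4*b + b = 5*b)
B(-4 - (-5 - 1))*(-15 + u(3)) = (5*(-4 - (-5 - 1)))*(-15 + 15) = (5*(-4 - 1*(-6)))*0 = (5*(-4 + 6))*0 = (5*2)*0 = 10*0 = 0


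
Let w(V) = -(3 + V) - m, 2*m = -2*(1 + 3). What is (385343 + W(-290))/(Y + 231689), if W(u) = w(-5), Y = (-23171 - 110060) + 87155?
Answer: 385349/185613 ≈ 2.0761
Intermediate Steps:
m = -4 (m = (-2*(1 + 3))/2 = (-2*4)/2 = (½)*(-8) = -4)
Y = -46076 (Y = -133231 + 87155 = -46076)
w(V) = 1 - V (w(V) = -(3 + V) - 1*(-4) = (-3 - V) + 4 = 1 - V)
W(u) = 6 (W(u) = 1 - 1*(-5) = 1 + 5 = 6)
(385343 + W(-290))/(Y + 231689) = (385343 + 6)/(-46076 + 231689) = 385349/185613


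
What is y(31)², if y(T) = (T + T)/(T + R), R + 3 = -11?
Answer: 3844/289 ≈ 13.301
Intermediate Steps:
R = -14 (R = -3 - 11 = -14)
y(T) = 2*T/(-14 + T) (y(T) = (T + T)/(T - 14) = (2*T)/(-14 + T) = 2*T/(-14 + T))
y(31)² = (2*31/(-14 + 31))² = (2*31/17)² = (2*31*(1/17))² = (62/17)² = 3844/289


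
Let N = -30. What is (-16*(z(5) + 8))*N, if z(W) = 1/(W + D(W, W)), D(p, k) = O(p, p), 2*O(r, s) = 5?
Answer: 3904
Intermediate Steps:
O(r, s) = 5/2 (O(r, s) = (½)*5 = 5/2)
D(p, k) = 5/2
z(W) = 1/(5/2 + W) (z(W) = 1/(W + 5/2) = 1/(5/2 + W))
(-16*(z(5) + 8))*N = -16*(2/(5 + 2*5) + 8)*(-30) = -16*(2/(5 + 10) + 8)*(-30) = -16*(2/15 + 8)*(-30) = -16*122/15*(-30) = -1952/15*(-30) = 3904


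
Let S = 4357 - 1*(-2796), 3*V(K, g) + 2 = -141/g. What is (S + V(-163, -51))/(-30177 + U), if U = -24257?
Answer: -182408/1388067 ≈ -0.13141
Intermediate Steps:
V(K, g) = -⅔ - 47/g (V(K, g) = -⅔ + (-141/g)/3 = -⅔ - 47/g)
S = 7153 (S = 4357 + 2796 = 7153)
(S + V(-163, -51))/(-30177 + U) = (7153 + (-⅔ - 47/(-51)))/(-30177 - 24257) = (7153 + (-⅔ - 47*(-1/51)))/(-54434) = (7153 + (-⅔ + 47/51))*(-1/54434) = (7153 + 13/51)*(-1/54434) = (364816/51)*(-1/54434) = -182408/1388067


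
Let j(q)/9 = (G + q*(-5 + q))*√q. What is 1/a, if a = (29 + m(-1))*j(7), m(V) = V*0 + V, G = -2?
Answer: √7/21168 ≈ 0.00012499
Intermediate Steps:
m(V) = V (m(V) = 0 + V = V)
j(q) = 9*√q*(-2 + q*(-5 + q)) (j(q) = 9*((-2 + q*(-5 + q))*√q) = 9*(√q*(-2 + q*(-5 + q))) = 9*√q*(-2 + q*(-5 + q)))
a = 3024*√7 (a = (29 - 1)*(9*√7*(-2 + 7² - 5*7)) = 28*(9*√7*(-2 + 49 - 35)) = 28*(9*√7*12) = 28*(108*√7) = 3024*√7 ≈ 8000.8)
1/a = 1/(3024*√7) = √7/21168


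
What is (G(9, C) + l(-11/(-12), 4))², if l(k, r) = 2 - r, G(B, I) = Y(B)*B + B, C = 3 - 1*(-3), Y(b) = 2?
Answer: 625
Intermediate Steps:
C = 6 (C = 3 + 3 = 6)
G(B, I) = 3*B (G(B, I) = 2*B + B = 3*B)
(G(9, C) + l(-11/(-12), 4))² = (3*9 + (2 - 1*4))² = (27 + (2 - 4))² = (27 - 2)² = 25² = 625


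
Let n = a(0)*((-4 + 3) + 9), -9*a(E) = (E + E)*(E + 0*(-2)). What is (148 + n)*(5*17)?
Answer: 12580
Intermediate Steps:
a(E) = -2*E**2/9 (a(E) = -(E + E)*(E + 0*(-2))/9 = -2*E*(E + 0)/9 = -2*E*E/9 = -2*E**2/9)
n = 0 (n = (-2/9*0**2)*((-4 + 3) + 9) = (-2/9*0)*(-1 + 9) = 0*8 = 0)
(148 + n)*(5*17) = (148 + 0)*(5*17) = 148*85 = 12580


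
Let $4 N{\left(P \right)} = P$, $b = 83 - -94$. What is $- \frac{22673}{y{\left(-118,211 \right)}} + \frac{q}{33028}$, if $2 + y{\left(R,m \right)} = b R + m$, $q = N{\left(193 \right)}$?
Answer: $\frac{130407219}{118768688} \approx 1.098$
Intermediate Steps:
$b = 177$ ($b = 83 + 94 = 177$)
$N{\left(P \right)} = \frac{P}{4}$
$q = \frac{193}{4}$ ($q = \frac{1}{4} \cdot 193 = \frac{193}{4} \approx 48.25$)
$y{\left(R,m \right)} = -2 + m + 177 R$ ($y{\left(R,m \right)} = -2 + \left(177 R + m\right) = -2 + \left(m + 177 R\right) = -2 + m + 177 R$)
$- \frac{22673}{y{\left(-118,211 \right)}} + \frac{q}{33028} = - \frac{22673}{-2 + 211 + 177 \left(-118\right)} + \frac{193}{4 \cdot 33028} = - \frac{22673}{-2 + 211 - 20886} + \frac{193}{4} \cdot \frac{1}{33028} = - \frac{22673}{-20677} + \frac{193}{132112} = \left(-22673\right) \left(- \frac{1}{20677}\right) + \frac{193}{132112} = \frac{22673}{20677} + \frac{193}{132112} = \frac{130407219}{118768688}$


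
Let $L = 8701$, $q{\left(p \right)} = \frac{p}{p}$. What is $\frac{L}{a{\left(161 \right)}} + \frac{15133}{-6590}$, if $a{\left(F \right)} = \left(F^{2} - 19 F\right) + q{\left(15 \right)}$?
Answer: $- \frac{288646189}{150667170} \approx -1.9158$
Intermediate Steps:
$q{\left(p \right)} = 1$
$a{\left(F \right)} = 1 + F^{2} - 19 F$ ($a{\left(F \right)} = \left(F^{2} - 19 F\right) + 1 = 1 + F^{2} - 19 F$)
$\frac{L}{a{\left(161 \right)}} + \frac{15133}{-6590} = \frac{8701}{1 + 161^{2} - 3059} + \frac{15133}{-6590} = \frac{8701}{1 + 25921 - 3059} + 15133 \left(- \frac{1}{6590}\right) = \frac{8701}{22863} - \frac{15133}{6590} = - \frac{288646189}{150667170}$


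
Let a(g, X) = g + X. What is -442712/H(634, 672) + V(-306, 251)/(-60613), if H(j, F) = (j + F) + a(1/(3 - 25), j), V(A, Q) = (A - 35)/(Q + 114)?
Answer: -4397506697309/19269781895 ≈ -228.21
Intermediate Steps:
V(A, Q) = (-35 + A)/(114 + Q)
a(g, X) = X + g
H(j, F) = -1/22 + F + 2*j (H(j, F) = (j + F) + (j + 1/(3 - 25)) = (F + j) + (j + 1/(-22)) = (F + j) + (j - 1/22) = (F + j) + (-1/22 + j) = -1/22 + F + 2*j)
-442712/H(634, 672) + V(-306, 251)/(-60613) = -442712/(-1/22 + 672 + 2*634) + ((-35 - 306)/(114 + 251))/(-60613) = -442712/(-1/22 + 672 + 1268) + (-341/365)*(-1/60613) = -442712/42679/22 + ((1/365)*(-341))*(-1/60613) = -442712*22/42679 - 341/365*(-1/60613) = -9739664/42679 + 341/22123745 = -4397506697309/19269781895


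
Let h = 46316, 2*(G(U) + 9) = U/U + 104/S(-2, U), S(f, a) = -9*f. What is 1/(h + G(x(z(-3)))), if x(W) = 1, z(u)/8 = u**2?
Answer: 18/833587 ≈ 2.1593e-5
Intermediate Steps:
z(u) = 8*u**2
G(U) = -101/18 (G(U) = -9 + (U/U + 104/((-9*(-2))))/2 = -9 + (1 + 104/18)/2 = -9 + (1 + 104*(1/18))/2 = -9 + (1 + 52/9)/2 = -9 + (1/2)*(61/9) = -9 + 61/18 = -101/18)
1/(h + G(x(z(-3)))) = 1/(46316 - 101/18) = 1/(833587/18) = 18/833587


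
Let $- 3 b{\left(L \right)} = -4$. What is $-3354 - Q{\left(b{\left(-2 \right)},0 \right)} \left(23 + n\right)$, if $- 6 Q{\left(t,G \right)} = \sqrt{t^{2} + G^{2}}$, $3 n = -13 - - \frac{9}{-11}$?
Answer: $- \frac{994924}{297} \approx -3349.9$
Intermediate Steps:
$b{\left(L \right)} = \frac{4}{3}$ ($b{\left(L \right)} = \left(- \frac{1}{3}\right) \left(-4\right) = \frac{4}{3}$)
$n = - \frac{152}{33}$ ($n = \frac{-13 - - \frac{9}{-11}}{3} = \frac{-13 - \left(-9\right) \left(- \frac{1}{11}\right)}{3} = \frac{-13 - \frac{9}{11}}{3} = \frac{1}{3} \left(- \frac{152}{11}\right) = - \frac{152}{33} \approx -4.6061$)
$Q{\left(t,G \right)} = - \frac{\sqrt{G^{2} + t^{2}}}{6}$ ($Q{\left(t,G \right)} = - \frac{\sqrt{t^{2} + G^{2}}}{6} = - \frac{\sqrt{G^{2} + t^{2}}}{6}$)
$-3354 - Q{\left(b{\left(-2 \right)},0 \right)} \left(23 + n\right) = -3354 - - \frac{\sqrt{0^{2} + \left(\frac{4}{3}\right)^{2}}}{6} \left(23 - \frac{152}{33}\right) = -3354 - - \frac{\sqrt{0 + \frac{16}{9}}}{6} \cdot \frac{607}{33} = -3354 - - \frac{\sqrt{\frac{16}{9}}}{6} \cdot \frac{607}{33} = -3354 - \left(- \frac{1}{6}\right) \frac{4}{3} \cdot \frac{607}{33} = -3354 - \left(- \frac{2}{9}\right) \frac{607}{33} = -3354 - - \frac{1214}{297} = -3354 + \frac{1214}{297} = - \frac{994924}{297}$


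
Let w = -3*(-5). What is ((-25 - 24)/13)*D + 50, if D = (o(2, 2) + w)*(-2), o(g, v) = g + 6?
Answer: 2904/13 ≈ 223.38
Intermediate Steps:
o(g, v) = 6 + g
w = 15
D = -46 (D = ((6 + 2) + 15)*(-2) = (8 + 15)*(-2) = 23*(-2) = -46)
((-25 - 24)/13)*D + 50 = ((-25 - 24)/13)*(-46) + 50 = -49*1/13*(-46) + 50 = -49/13*(-46) + 50 = 2254/13 + 50 = 2904/13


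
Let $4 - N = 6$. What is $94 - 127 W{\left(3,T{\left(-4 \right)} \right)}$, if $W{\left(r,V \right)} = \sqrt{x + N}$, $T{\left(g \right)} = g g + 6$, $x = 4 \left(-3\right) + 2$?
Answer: $94 - 254 i \sqrt{3} \approx 94.0 - 439.94 i$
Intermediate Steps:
$x = -10$ ($x = -12 + 2 = -10$)
$T{\left(g \right)} = 6 + g^{2}$ ($T{\left(g \right)} = g^{2} + 6 = 6 + g^{2}$)
$N = -2$ ($N = 4 - 6 = -2$)
$W{\left(r,V \right)} = 2 i \sqrt{3}$ ($W{\left(r,V \right)} = \sqrt{-10 - 2} = \sqrt{-12} = 2 i \sqrt{3}$)
$94 - 127 W{\left(3,T{\left(-4 \right)} \right)} = 94 - 127 \cdot 2 i \sqrt{3} = 94 - 254 i \sqrt{3}$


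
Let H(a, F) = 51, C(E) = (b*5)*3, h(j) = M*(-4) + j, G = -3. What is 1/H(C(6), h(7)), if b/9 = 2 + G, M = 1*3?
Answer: 1/51 ≈ 0.019608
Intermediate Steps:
M = 3
h(j) = -12 + j (h(j) = 3*(-4) + j = -12 + j)
b = -9 (b = 9*(2 - 3) = 9*(-1) = -9)
C(E) = -135 (C(E) = -9*5*3 = -45*3 = -135)
1/H(C(6), h(7)) = 1/51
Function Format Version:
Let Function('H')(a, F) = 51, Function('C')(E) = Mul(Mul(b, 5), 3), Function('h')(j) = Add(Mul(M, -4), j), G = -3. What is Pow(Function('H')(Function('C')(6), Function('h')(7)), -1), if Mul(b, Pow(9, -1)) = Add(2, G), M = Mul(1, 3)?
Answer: Rational(1, 51) ≈ 0.019608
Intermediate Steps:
M = 3
Function('h')(j) = Add(-12, j) (Function('h')(j) = Add(Mul(3, -4), j) = Add(-12, j))
b = -9 (b = Mul(9, Add(2, -3)) = Mul(9, -1) = -9)
Function('C')(E) = -135 (Function('C')(E) = Mul(Mul(-9, 5), 3) = Mul(-45, 3) = -135)
Pow(Function('H')(Function('C')(6), Function('h')(7)), -1) = Pow(51, -1) = Rational(1, 51)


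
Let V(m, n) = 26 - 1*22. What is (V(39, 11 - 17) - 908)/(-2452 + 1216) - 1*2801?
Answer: -865283/309 ≈ -2800.3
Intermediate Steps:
V(m, n) = 4 (V(m, n) = 26 - 22 = 4)
(V(39, 11 - 17) - 908)/(-2452 + 1216) - 1*2801 = (4 - 908)/(-2452 + 1216) - 1*2801 = -904/(-1236) - 2801 = -904*(-1/1236) - 2801 = 226/309 - 2801 = -865283/309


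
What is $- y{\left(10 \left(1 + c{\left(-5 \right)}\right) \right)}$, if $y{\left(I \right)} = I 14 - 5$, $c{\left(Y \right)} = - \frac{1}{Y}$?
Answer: $-163$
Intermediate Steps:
$y{\left(I \right)} = -5 + 14 I$ ($y{\left(I \right)} = 14 I - 5 = -5 + 14 I$)
$- y{\left(10 \left(1 + c{\left(-5 \right)}\right) \right)} = - (-5 + 14 \cdot 10 \left(1 - \frac{1}{-5}\right)) = - (-5 + 14 \cdot 10 \left(1 - - \frac{1}{5}\right)) = - (-5 + 14 \cdot 10 \left(1 + \frac{1}{5}\right)) = - (-5 + 14 \cdot 10 \cdot \frac{6}{5}) = - (-5 + 14 \cdot 12) = - (-5 + 168) = \left(-1\right) 163 = -163$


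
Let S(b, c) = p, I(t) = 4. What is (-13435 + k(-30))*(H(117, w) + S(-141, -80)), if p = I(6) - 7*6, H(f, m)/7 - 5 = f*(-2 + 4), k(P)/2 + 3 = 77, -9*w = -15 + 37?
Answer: -21724245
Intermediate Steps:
w = -22/9 (w = -(-15 + 37)/9 = -1/9*22 = -22/9 ≈ -2.4444)
k(P) = 148 (k(P) = -6 + 2*77 = -6 + 154 = 148)
H(f, m) = 35 + 14*f (H(f, m) = 35 + 7*(f*(-2 + 4)) = 35 + 7*(f*2) = 35 + 7*(2*f) = 35 + 14*f)
p = -38 (p = 4 - 7*6 = 4 - 42 = -38)
S(b, c) = -38
(-13435 + k(-30))*(H(117, w) + S(-141, -80)) = (-13435 + 148)*((35 + 14*117) - 38) = -13287*((35 + 1638) - 38) = -13287*(1673 - 38) = -13287*1635 = -21724245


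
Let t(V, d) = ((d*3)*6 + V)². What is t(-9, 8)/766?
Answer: 18225/766 ≈ 23.792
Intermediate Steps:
t(V, d) = (V + 18*d)² (t(V, d) = ((3*d)*6 + V)² = (18*d + V)² = (V + 18*d)²)
t(-9, 8)/766 = (-9 + 18*8)²/766 = (-9 + 144)²*(1/766) = 135²*(1/766) = 18225*(1/766) = 18225/766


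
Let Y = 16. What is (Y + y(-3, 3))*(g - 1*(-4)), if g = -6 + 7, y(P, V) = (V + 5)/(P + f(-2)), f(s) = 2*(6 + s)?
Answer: 88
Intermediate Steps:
f(s) = 12 + 2*s
y(P, V) = (5 + V)/(8 + P) (y(P, V) = (V + 5)/(P + (12 + 2*(-2))) = (5 + V)/(P + (12 - 4)) = (5 + V)/(P + 8) = (5 + V)/(8 + P))
g = 1
(Y + y(-3, 3))*(g - 1*(-4)) = (16 + (5 + 3)/(8 - 3))*(1 - 1*(-4)) = (16 + 8/5)*(1 + 4) = (16 + (1/5)*8)*5 = (16 + 8/5)*5 = (88/5)*5 = 88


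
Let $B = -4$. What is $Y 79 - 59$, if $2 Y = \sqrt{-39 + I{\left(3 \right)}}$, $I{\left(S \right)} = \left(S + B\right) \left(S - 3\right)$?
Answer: $-59 + \frac{79 i \sqrt{39}}{2} \approx -59.0 + 246.68 i$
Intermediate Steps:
$I{\left(S \right)} = \left(-4 + S\right) \left(-3 + S\right)$ ($I{\left(S \right)} = \left(S - 4\right) \left(S - 3\right) = \left(-4 + S\right) \left(-3 + S\right)$)
$Y = \frac{i \sqrt{39}}{2}$ ($Y = \frac{\sqrt{-39 + \left(12 + 3^{2} - 21\right)}}{2} = \frac{\sqrt{-39 + \left(12 + 9 - 21\right)}}{2} = \frac{\sqrt{-39 + 0}}{2} = \frac{\sqrt{-39}}{2} = \frac{i \sqrt{39}}{2} \approx 3.1225 i$)
$Y 79 - 59 = \frac{i \sqrt{39}}{2} \cdot 79 - 59 = \frac{79 i \sqrt{39}}{2} - 59 = -59 + \frac{79 i \sqrt{39}}{2}$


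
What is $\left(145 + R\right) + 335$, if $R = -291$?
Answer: $189$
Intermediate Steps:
$\left(145 + R\right) + 335 = \left(145 - 291\right) + 335 = -146 + 335 = 189$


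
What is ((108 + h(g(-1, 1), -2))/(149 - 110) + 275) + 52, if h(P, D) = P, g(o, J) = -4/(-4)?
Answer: 12862/39 ≈ 329.79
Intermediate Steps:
g(o, J) = 1 (g(o, J) = -4*(-¼) = 1)
((108 + h(g(-1, 1), -2))/(149 - 110) + 275) + 52 = ((108 + 1)/(149 - 110) + 275) + 52 = (109/39 + 275) + 52 = 10834/39 + 52 = 12862/39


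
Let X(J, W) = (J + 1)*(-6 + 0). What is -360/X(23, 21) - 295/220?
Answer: 51/44 ≈ 1.1591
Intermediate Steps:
X(J, W) = -6 - 6*J (X(J, W) = (1 + J)*(-6) = -6 - 6*J)
-360/X(23, 21) - 295/220 = -360/(-6 - 6*23) - 295/220 = -360/(-6 - 138) - 295*1/220 = -360/(-144) - 59/44 = -360*(-1/144) - 59/44 = 5/2 - 59/44 = 51/44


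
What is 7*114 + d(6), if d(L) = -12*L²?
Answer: 366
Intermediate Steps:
7*114 + d(6) = 7*114 - 12*6² = 798 - 12*36 = 798 - 432 = 366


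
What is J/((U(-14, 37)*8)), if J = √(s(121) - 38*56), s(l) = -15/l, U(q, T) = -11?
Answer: -I*√257503/968 ≈ -0.52422*I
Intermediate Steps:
J = I*√257503/11 (J = √(-15/121 - 38*56) = √(-15*1/121 - 2128) = √(-15/121 - 2128) = √(-257503/121) = I*√257503/11 ≈ 46.132*I)
J/((U(-14, 37)*8)) = (I*√257503/11)/((-11*8)) = (I*√257503/11)/(-88) = (I*√257503/11)*(-1/88) = -I*√257503/968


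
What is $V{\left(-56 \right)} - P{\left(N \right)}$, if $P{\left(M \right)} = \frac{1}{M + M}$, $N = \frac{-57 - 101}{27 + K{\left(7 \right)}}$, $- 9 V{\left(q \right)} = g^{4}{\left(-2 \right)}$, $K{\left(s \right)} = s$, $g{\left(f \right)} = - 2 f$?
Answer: $- \frac{40295}{1422} \approx -28.337$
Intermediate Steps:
$V{\left(q \right)} = - \frac{256}{9}$ ($V{\left(q \right)} = - \frac{\left(\left(-2\right) \left(-2\right)\right)^{4}}{9} = - \frac{4^{4}}{9} = \left(- \frac{1}{9}\right) 256 = - \frac{256}{9}$)
$N = - \frac{79}{17}$ ($N = \frac{-57 - 101}{27 + 7} = - \frac{158}{34} = \left(-158\right) \frac{1}{34} = - \frac{79}{17} \approx -4.6471$)
$P{\left(M \right)} = \frac{1}{2 M}$
$V{\left(-56 \right)} - P{\left(N \right)} = - \frac{256}{9} - \frac{1}{2 \left(- \frac{79}{17}\right)} = - \frac{256}{9} - \frac{1}{2} \left(- \frac{17}{79}\right) = - \frac{256}{9} - - \frac{17}{158} = - \frac{256}{9} + \frac{17}{158} = - \frac{40295}{1422}$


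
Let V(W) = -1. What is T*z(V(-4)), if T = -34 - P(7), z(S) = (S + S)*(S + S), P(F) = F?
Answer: -164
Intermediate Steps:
z(S) = 4*S² (z(S) = (2*S)*(2*S) = 4*S²)
T = -41 (T = -34 - 1*7 = -34 - 7 = -41)
T*z(V(-4)) = -164*(-1)² = -164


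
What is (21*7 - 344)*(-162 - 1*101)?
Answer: 51811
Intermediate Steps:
(21*7 - 344)*(-162 - 1*101) = (147 - 344)*(-162 - 101) = -197*(-263) = 51811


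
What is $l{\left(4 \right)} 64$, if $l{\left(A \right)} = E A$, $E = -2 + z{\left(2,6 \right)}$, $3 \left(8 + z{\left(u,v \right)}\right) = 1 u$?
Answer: $- \frac{7168}{3} \approx -2389.3$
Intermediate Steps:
$z{\left(u,v \right)} = -8 + \frac{u}{3}$ ($z{\left(u,v \right)} = -8 + \frac{1 u}{3} = -8 + \frac{u}{3}$)
$E = - \frac{28}{3}$ ($E = -2 + \left(-8 + \frac{1}{3} \cdot 2\right) = -2 + \left(-8 + \frac{2}{3}\right) = -2 - \frac{22}{3} = - \frac{28}{3} \approx -9.3333$)
$l{\left(A \right)} = - \frac{28 A}{3}$
$l{\left(4 \right)} 64 = \left(- \frac{28}{3}\right) 4 \cdot 64 = \left(- \frac{112}{3}\right) 64 = - \frac{7168}{3}$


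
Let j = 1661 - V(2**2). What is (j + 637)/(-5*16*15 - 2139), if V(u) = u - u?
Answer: -766/1113 ≈ -0.68823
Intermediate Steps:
V(u) = 0
j = 1661 (j = 1661 - 1*0 = 1661 + 0 = 1661)
(j + 637)/(-5*16*15 - 2139) = (1661 + 637)/(-5*16*15 - 2139) = 2298/(-80*15 - 2139) = 2298/(-1200 - 2139) = 2298/(-3339) = 2298*(-1/3339) = -766/1113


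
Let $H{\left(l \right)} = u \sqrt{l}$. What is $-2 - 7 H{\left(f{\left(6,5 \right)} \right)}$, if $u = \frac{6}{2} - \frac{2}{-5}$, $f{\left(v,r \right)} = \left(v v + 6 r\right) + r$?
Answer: $-2 - \frac{119 \sqrt{71}}{5} \approx -202.54$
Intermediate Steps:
$f{\left(v,r \right)} = v^{2} + 7 r$ ($f{\left(v,r \right)} = \left(v^{2} + 6 r\right) + r = v^{2} + 7 r$)
$u = \frac{17}{5}$ ($u = 6 \cdot \frac{1}{2} - - \frac{2}{5} = 3 + \frac{2}{5} = \frac{17}{5} \approx 3.4$)
$H{\left(l \right)} = \frac{17 \sqrt{l}}{5}$
$-2 - 7 H{\left(f{\left(6,5 \right)} \right)} = -2 - 7 \frac{17 \sqrt{6^{2} + 7 \cdot 5}}{5} = -2 - 7 \frac{17 \sqrt{36 + 35}}{5} = -2 - 7 \frac{17 \sqrt{71}}{5} = -2 - \frac{119 \sqrt{71}}{5}$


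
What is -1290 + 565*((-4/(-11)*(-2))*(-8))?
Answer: 21970/11 ≈ 1997.3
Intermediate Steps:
-1290 + 565*((-4/(-11)*(-2))*(-8)) = -1290 + 565*((-4*(-1/11)*(-2))*(-8)) = -1290 + 565*(((4/11)*(-2))*(-8)) = -1290 + 565*(-8/11*(-8)) = -1290 + 565*(64/11) = -1290 + 36160/11 = 21970/11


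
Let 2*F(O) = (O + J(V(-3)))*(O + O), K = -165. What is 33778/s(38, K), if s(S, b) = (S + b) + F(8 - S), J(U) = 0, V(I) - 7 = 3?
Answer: 33778/773 ≈ 43.697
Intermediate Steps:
V(I) = 10 (V(I) = 7 + 3 = 10)
F(O) = O**2 (F(O) = ((O + 0)*(O + O))/2 = (O*(2*O))/2 = (2*O**2)/2 = O**2)
s(S, b) = S + b + (8 - S)**2 (s(S, b) = (S + b) + (8 - S)**2 = S + b + (8 - S)**2)
33778/s(38, K) = 33778/(38 - 165 + (-8 + 38)**2) = 33778/(38 - 165 + 30**2) = 33778/(38 - 165 + 900) = 33778/773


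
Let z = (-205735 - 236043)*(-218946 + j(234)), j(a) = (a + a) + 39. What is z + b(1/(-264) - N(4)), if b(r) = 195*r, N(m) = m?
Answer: 8492135850991/88 ≈ 9.6501e+10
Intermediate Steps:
j(a) = 39 + 2*a (j(a) = 2*a + 39 = 39 + 2*a)
z = 96501544542 (z = (-205735 - 236043)*(-218946 + (39 + 2*234)) = -441778*(-218946 + (39 + 468)) = -441778*(-218946 + 507) = -441778*(-218439) = 96501544542)
z + b(1/(-264) - N(4)) = 96501544542 + 195*(1/(-264) - 1*4) = 96501544542 + 195*(-1/264 - 4) = 96501544542 + 195*(-1057/264) = 96501544542 - 68705/88 = 8492135850991/88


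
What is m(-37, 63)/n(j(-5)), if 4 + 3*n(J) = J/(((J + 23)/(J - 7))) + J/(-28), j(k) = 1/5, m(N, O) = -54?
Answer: 657720/16507 ≈ 39.845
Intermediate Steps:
j(k) = ⅕
n(J) = -4/3 - J/84 + J*(-7 + J)/(3*(23 + J)) (n(J) = -4/3 + (J/(((J + 23)/(J - 7))) + J/(-28))/3 = -4/3 + (J/(((23 + J)/(-7 + J))) + J*(-1/28))/3 = -4/3 + (J/(((23 + J)/(-7 + J))) - J/28)/3 = -4/3 + (J*((-7 + J)/(23 + J)) - J/28)/3 = -4/3 + (J*(-7 + J)/(23 + J) - J/28)/3 = -4/3 + (-J/28 + J*(-7 + J)/(23 + J))/3 = -4/3 + (-J/84 + J*(-7 + J)/(3*(23 + J))) = -4/3 - J/84 + J*(-7 + J)/(3*(23 + J)))
m(-37, 63)/n(j(-5)) = -54*84*(23 + ⅕)/(-2576 - 331*⅕ + 27*(⅕)²) = -54*9744/(5*(-2576 - 331/5 + 27*(1/25))) = -54*9744/(5*(-2576 - 331/5 + 27/25)) = -54/((1/84)*(5/116)*(-66028/25)) = -54/(-16507/12180) = -54*(-12180/16507) = 657720/16507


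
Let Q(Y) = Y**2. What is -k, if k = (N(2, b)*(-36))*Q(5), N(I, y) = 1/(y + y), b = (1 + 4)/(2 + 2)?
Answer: 360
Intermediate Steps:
b = 5/4 ≈ 1.2500
N(I, y) = 1/(2*y)
k = -360 (k = ((1/(2*(5/4)))*(-36))*5**2 = (((1/2)*(4/5))*(-36))*25 = ((2/5)*(-36))*25 = -72/5*25 = -360)
-k = -1*(-360) = 360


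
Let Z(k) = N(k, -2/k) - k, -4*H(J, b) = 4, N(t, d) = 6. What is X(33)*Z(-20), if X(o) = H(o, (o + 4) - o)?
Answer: -26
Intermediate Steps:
H(J, b) = -1 (H(J, b) = -¼*4 = -1)
Z(k) = 6 - k
X(o) = -1
X(33)*Z(-20) = -(6 - 1*(-20)) = -(6 + 20) = -1*26 = -26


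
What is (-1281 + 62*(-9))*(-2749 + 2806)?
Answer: -104823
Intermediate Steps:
(-1281 + 62*(-9))*(-2749 + 2806) = (-1281 - 558)*57 = -1839*57 = -104823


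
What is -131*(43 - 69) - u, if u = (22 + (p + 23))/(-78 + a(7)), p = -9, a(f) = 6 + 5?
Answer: 228238/67 ≈ 3406.5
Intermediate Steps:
a(f) = 11
u = -36/67 (u = (22 + (-9 + 23))/(-78 + 11) = (22 + 14)/(-67) = 36*(-1/67) = -36/67 ≈ -0.53731)
-131*(43 - 69) - u = -131*(43 - 69) - 1*(-36/67) = -131*(-26) + 36/67 = 3406 + 36/67 = 228238/67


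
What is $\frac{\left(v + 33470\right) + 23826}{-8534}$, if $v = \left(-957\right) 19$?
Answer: $- \frac{39113}{8534} \approx -4.5832$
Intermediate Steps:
$v = -18183$
$\frac{\left(v + 33470\right) + 23826}{-8534} = \frac{\left(-18183 + 33470\right) + 23826}{-8534} = \left(15287 + 23826\right) \left(- \frac{1}{8534}\right) = 39113 \left(- \frac{1}{8534}\right) = - \frac{39113}{8534}$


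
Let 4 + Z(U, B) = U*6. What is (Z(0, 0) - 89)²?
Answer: 8649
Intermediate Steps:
Z(U, B) = -4 + 6*U (Z(U, B) = -4 + U*6 = -4 + 6*U)
(Z(0, 0) - 89)² = ((-4 + 6*0) - 89)² = ((-4 + 0) - 89)² = (-4 - 89)² = (-93)² = 8649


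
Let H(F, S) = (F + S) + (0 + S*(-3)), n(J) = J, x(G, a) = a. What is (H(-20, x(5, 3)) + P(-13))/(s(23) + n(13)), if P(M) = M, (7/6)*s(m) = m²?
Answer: -273/3265 ≈ -0.083614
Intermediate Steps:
s(m) = 6*m²/7
H(F, S) = F - 2*S (H(F, S) = (F + S) + (0 - 3*S) = (F + S) - 3*S = F - 2*S)
(H(-20, x(5, 3)) + P(-13))/(s(23) + n(13)) = ((-20 - 2*3) - 13)/((6/7)*23² + 13) = ((-20 - 6) - 13)/((6/7)*529 + 13) = (-26 - 13)/(3174/7 + 13) = -39/3265/7 = -39*7/3265 = -273/3265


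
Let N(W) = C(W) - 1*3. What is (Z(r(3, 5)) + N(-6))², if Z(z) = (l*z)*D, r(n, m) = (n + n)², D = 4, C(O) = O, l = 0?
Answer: 81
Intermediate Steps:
r(n, m) = 4*n² (r(n, m) = (2*n)² = 4*n²)
N(W) = -3 + W (N(W) = W - 1*3 = W - 3 = -3 + W)
Z(z) = 0 (Z(z) = (0*z)*4 = 0*4 = 0)
(Z(r(3, 5)) + N(-6))² = (0 + (-3 - 6))² = (0 - 9)² = (-9)² = 81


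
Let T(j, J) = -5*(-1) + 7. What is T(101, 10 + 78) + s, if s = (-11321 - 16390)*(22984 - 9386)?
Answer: -376814166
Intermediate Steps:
T(j, J) = 12 (T(j, J) = 5 + 7 = 12)
s = -376814178 (s = -27711*13598 = -376814178)
T(101, 10 + 78) + s = 12 - 376814178 = -376814166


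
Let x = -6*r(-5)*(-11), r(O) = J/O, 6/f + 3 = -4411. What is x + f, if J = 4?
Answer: -582663/11035 ≈ -52.801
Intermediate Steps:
f = -3/2207 (f = 6/(-3 - 4411) = 6/(-4414) = 6*(-1/4414) = -3/2207 ≈ -0.0013593)
r(O) = 4/O
x = -264/5 (x = -24/(-5)*(-11) = -24*(-1)/5*(-11) = -6*(-⅘)*(-11) = (24/5)*(-11) = -264/5 ≈ -52.800)
x + f = -264/5 - 3/2207 = -582663/11035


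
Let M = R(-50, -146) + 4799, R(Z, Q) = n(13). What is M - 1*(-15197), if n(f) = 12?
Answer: 20008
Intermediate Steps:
R(Z, Q) = 12
M = 4811 (M = 12 + 4799 = 4811)
M - 1*(-15197) = 4811 - 1*(-15197) = 4811 + 15197 = 20008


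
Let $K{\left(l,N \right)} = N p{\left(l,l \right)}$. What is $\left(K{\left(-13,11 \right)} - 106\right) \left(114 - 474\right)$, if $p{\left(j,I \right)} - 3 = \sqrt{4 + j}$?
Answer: $26280 - 11880 i \approx 26280.0 - 11880.0 i$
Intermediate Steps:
$p{\left(j,I \right)} = 3 + \sqrt{4 + j}$
$K{\left(l,N \right)} = N \left(3 + \sqrt{4 + l}\right)$
$\left(K{\left(-13,11 \right)} - 106\right) \left(114 - 474\right) = \left(11 \left(3 + \sqrt{4 - 13}\right) - 106\right) \left(114 - 474\right) = \left(11 \left(3 + \sqrt{-9}\right) - 106\right) \left(-360\right) = \left(11 \left(3 + 3 i\right) - 106\right) \left(-360\right) = \left(\left(33 + 33 i\right) - 106\right) \left(-360\right) = \left(-73 + 33 i\right) \left(-360\right) = 26280 - 11880 i$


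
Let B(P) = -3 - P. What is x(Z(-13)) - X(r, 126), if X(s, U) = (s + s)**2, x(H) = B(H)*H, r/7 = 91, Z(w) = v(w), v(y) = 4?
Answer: -1623104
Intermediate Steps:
Z(w) = 4
r = 637 (r = 7*91 = 637)
x(H) = H*(-3 - H) (x(H) = (-3 - H)*H = H*(-3 - H))
X(s, U) = 4*s**2 (X(s, U) = (2*s)**2 = 4*s**2)
x(Z(-13)) - X(r, 126) = -1*4*(3 + 4) - 4*637**2 = -1*4*7 - 4*405769 = -28 - 1*1623076 = -28 - 1623076 = -1623104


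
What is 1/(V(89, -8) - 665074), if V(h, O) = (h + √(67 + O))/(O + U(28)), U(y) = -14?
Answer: -160948887/107043571184015 + 11*√59/107043571184015 ≈ -1.5036e-6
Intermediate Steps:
V(h, O) = (h + √(67 + O))/(-14 + O) (V(h, O) = (h + √(67 + O))/(O - 14) = (h + √(67 + O))/(-14 + O))
1/(V(89, -8) - 665074) = 1/((89 + √(67 - 8))/(-14 - 8) - 665074) = 1/((89 + √59)/(-22) - 665074) = 1/(-(89 + √59)/22 - 665074) = 1/((-89/22 - √59/22) - 665074) = 1/(-14631717/22 - √59/22)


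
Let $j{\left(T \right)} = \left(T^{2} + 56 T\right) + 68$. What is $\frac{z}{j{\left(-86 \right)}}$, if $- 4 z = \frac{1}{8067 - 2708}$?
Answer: $- \frac{1}{56762528} \approx -1.7617 \cdot 10^{-8}$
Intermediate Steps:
$j{\left(T \right)} = 68 + T^{2} + 56 T$
$z = - \frac{1}{21436}$ ($z = - \frac{1}{4 \left(8067 - 2708\right)} = - \frac{1}{4 \cdot 5359} = \left(- \frac{1}{4}\right) \frac{1}{5359} = - \frac{1}{21436} \approx -4.665 \cdot 10^{-5}$)
$\frac{z}{j{\left(-86 \right)}} = - \frac{1}{21436 \left(68 + \left(-86\right)^{2} + 56 \left(-86\right)\right)} = - \frac{1}{21436 \left(68 + 7396 - 4816\right)} = - \frac{1}{21436 \cdot 2648} = \left(- \frac{1}{21436}\right) \frac{1}{2648} = - \frac{1}{56762528}$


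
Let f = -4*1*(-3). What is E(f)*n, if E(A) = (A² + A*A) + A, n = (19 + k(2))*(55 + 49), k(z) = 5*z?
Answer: 904800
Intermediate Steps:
n = 3016 (n = (19 + 5*2)*(55 + 49) = (19 + 10)*104 = 29*104 = 3016)
f = 12 (f = -4*(-3) = 12)
E(A) = A + 2*A² (E(A) = (A² + A²) + A = 2*A² + A = A + 2*A²)
E(f)*n = (12*(1 + 2*12))*3016 = (12*(1 + 24))*3016 = (12*25)*3016 = 300*3016 = 904800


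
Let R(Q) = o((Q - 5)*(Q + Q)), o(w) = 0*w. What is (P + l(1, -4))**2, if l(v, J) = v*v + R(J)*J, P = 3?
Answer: 16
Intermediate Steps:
o(w) = 0
R(Q) = 0
l(v, J) = v**2 (l(v, J) = v*v + 0*J = v**2 + 0 = v**2)
(P + l(1, -4))**2 = (3 + 1**2)**2 = (3 + 1)**2 = 4**2 = 16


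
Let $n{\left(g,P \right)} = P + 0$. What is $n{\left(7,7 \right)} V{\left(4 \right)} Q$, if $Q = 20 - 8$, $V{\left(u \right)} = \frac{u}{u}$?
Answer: $84$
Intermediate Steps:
$n{\left(g,P \right)} = P$
$V{\left(u \right)} = 1$
$Q = 12$
$n{\left(7,7 \right)} V{\left(4 \right)} Q = 7 \cdot 1 \cdot 12 = 7 \cdot 12 = 84$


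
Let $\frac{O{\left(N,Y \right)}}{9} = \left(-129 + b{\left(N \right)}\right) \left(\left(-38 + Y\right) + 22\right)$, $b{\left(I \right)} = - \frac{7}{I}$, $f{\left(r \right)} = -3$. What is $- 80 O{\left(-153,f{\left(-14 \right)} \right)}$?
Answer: $- \frac{29989600}{17} \approx -1.7641 \cdot 10^{6}$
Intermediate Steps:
$O{\left(N,Y \right)} = 9 \left(-129 - \frac{7}{N}\right) \left(-16 + Y\right)$ ($O{\left(N,Y \right)} = 9 \left(-129 - \frac{7}{N}\right) \left(\left(-38 + Y\right) + 22\right) = 9 \left(-129 - \frac{7}{N}\right) \left(-16 + Y\right)$)
$- 80 O{\left(-153,f{\left(-14 \right)} \right)} = - 80 \frac{9 \left(112 - -21 + 129 \left(-153\right) \left(16 - -3\right)\right)}{-153} = - 80 \cdot 9 \left(- \frac{1}{153}\right) \left(112 + 21 + 129 \left(-153\right) \left(16 + 3\right)\right) = - 80 \cdot 9 \left(- \frac{1}{153}\right) \left(112 + 21 + 129 \left(-153\right) 19\right) = - 80 \cdot 9 \left(- \frac{1}{153}\right) \left(112 + 21 - 375003\right) = - 80 \cdot 9 \left(- \frac{1}{153}\right) \left(-374870\right) = \left(-80\right) \frac{374870}{17} = - \frac{29989600}{17}$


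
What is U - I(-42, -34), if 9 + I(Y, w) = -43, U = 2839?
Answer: 2891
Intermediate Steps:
I(Y, w) = -52 (I(Y, w) = -9 - 43 = -52)
U - I(-42, -34) = 2839 - 1*(-52) = 2839 + 52 = 2891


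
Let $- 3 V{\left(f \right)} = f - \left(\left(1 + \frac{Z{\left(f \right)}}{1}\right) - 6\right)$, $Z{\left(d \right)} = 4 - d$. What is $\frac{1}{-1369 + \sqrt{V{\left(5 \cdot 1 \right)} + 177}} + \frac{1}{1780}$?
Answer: $- \frac{1688497}{10007094140} - \frac{2 \sqrt{390}}{5621963} \approx -0.00017576$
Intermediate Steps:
$V{\left(f \right)} = - \frac{1}{3} - \frac{2 f}{3}$ ($V{\left(f \right)} = - \frac{f - \left(\left(1 + \frac{4 - f}{1}\right) - 6\right)}{3} = - \frac{f - \left(\left(1 + \left(4 - f\right) 1\right) - 6\right)}{3} = - \frac{f - \left(\left(1 - \left(-4 + f\right)\right) - 6\right)}{3} = - \frac{f - \left(\left(5 - f\right) - 6\right)}{3} = - \frac{f - \left(-1 - f\right)}{3} = - \frac{f + \left(1 + f\right)}{3} = - \frac{1 + 2 f}{3} = - \frac{1}{3} - \frac{2 f}{3}$)
$\frac{1}{-1369 + \sqrt{V{\left(5 \cdot 1 \right)} + 177}} + \frac{1}{1780} = \frac{1}{-1369 + \sqrt{\left(- \frac{1}{3} - \frac{2 \cdot 5 \cdot 1}{3}\right) + 177}} + \frac{1}{1780} = \frac{1}{-1369 + \sqrt{\left(- \frac{1}{3} - \frac{10}{3}\right) + 177}} + \frac{1}{1780} = \frac{1}{-1369 + \sqrt{- \frac{11}{3} + 177}} + \frac{1}{1780} = \frac{1}{-1369 + \sqrt{\frac{520}{3}}} + \frac{1}{1780} = \frac{1}{-1369 + \frac{2 \sqrt{390}}{3}} + \frac{1}{1780} = \frac{1}{1780} + \frac{1}{-1369 + \frac{2 \sqrt{390}}{3}}$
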